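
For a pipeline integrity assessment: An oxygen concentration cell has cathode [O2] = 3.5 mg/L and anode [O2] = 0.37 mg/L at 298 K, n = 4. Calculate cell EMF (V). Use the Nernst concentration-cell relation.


Apply the Nernst concentration-cell relation: E = (RT/nF)*ln(C_cathode/C_anode)
RT/nF = 8.314*298/(4*96485) = 0.00641958 V
ln(3.5/0.37) = 2.24702
E = 0.00641958 * 2.24702 = 0.01442 V

0.01442 V


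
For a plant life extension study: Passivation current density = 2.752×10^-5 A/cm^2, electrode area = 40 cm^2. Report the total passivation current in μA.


I = i_pass * A, then convert A → μA (×10^6)
I = 2.752×10^-5 * 40 * 10^6 = 1100.8 μA

1100.8 μA


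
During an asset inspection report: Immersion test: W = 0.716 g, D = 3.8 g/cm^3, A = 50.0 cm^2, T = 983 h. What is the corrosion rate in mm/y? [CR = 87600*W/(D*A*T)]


Apply the mm/y weight-loss relation: CR = 87600 * W / (D * A * T)
Numerator: 87600 * 0.716 = 62721.6
Denominator: 3.8 * 50.0 * 983 = 186770.0
CR = 62721.6 / 186770.0 = 0.335823 mm/y

0.335823 mm/y


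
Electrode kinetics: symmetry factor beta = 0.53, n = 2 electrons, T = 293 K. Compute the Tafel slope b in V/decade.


Apply the Tafel slope relation: b = 2.303*R*T/(beta*n*F)
Numerator: 2.303 * 8.314 * 293 = 5610.11
Denominator: 0.53 * 2 * 96485 = 102274.1
b = 5610.11 / 102274.1 = 0.055 V/decade

0.055 V/decade


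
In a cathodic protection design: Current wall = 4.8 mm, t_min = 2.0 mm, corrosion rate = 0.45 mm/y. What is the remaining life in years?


Apply the remaining-life relation: RL = (t_current − t_min) / CR
RL = (4.8 − 2.0) / 0.45 = 2.8 / 0.45 = 6.2 years

6.2 years


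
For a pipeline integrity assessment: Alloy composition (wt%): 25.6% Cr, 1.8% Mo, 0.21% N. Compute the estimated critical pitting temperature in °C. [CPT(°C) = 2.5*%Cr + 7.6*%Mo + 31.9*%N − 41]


Apply the ASTM G48 empirical CPT estimate: CPT(°C) = 2.5*%Cr + 7.6*%Mo + 31.9*%N − 41
2.5*25.6 = 64; 7.6*1.8 = 13.68; 31.9*0.21 = 6.699
CPT = 64 + 13.68 + 6.699 − 41 = 43.379 °C
Rounded to 0.1 °C: CPT ≈ 43.4 °C

43.4 °C


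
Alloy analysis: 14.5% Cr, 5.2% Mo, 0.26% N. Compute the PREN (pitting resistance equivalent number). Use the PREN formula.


Apply the PREN formula: PREN = Cr + 3.3*Mo + 16*N
PREN = 14.5 + 3.3*5.2 + 16*0.26
PREN = 14.5 + 17.16 + 4.16 = 35.82

35.82


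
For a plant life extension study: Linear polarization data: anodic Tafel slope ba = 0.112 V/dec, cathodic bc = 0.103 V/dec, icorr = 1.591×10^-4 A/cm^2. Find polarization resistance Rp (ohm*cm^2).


Apply the Stern-Geary equation: Rp = ba*bc / (2.303*icorr*(ba+bc))
ba*bc = 0.112*0.103 = 0.011536
ba+bc = 0.215; 2.303*icorr*(ba+bc) = 2.303*1.591×10^-4*0.215 = 7.8777569×10^-5
Rp = 0.011536 / 7.8777569×10^-5 = 146.4 ohm*cm^2

146.4 ohm*cm^2


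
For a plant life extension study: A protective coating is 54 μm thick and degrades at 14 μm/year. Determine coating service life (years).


Service life = thickness / degradation rate
Life = 54 / 14 = 3.9 years

3.9 years


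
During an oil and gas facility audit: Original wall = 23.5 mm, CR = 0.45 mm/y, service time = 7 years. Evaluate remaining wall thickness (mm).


Remaining wall = original − CR × time
t = 23.5 − 0.45*7 = 23.5 − 3.15 = 20.35 mm

20.35 mm


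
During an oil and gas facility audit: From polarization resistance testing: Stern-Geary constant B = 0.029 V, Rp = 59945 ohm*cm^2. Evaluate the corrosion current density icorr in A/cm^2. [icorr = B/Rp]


Apply the Stern-Geary relation: icorr = B / Rp
icorr = 0.029 / 59945 = 4.838×10^-7 A/cm^2

4.838×10^-7 A/cm^2


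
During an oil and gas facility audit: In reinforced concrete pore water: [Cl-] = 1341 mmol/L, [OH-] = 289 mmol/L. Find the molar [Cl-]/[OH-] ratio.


Threshold parameter = [Cl-] / [OH-] (molar basis; both in mmol/L, so units cancel)
Ratio = 1341 / 289 = 4.64

4.64


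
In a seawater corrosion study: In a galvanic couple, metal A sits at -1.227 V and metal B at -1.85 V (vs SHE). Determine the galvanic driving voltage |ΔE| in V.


Driving voltage is the absolute potential difference.
|ΔE| = |-1.227 − (-1.85)| = 0.623 V

0.623 V


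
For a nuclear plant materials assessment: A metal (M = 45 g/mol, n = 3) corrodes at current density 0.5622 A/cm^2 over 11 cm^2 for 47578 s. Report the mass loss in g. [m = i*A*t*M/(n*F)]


Apply Faraday's law: m = i*A*t*M / (n*F)
Total charge passed Q = i*A*t = 0.5622*11*47578 = 294231.8676 C
m = Q*M/(n*F) = 294231.8676*45/(3*96485) = 45.743 g

45.743 g


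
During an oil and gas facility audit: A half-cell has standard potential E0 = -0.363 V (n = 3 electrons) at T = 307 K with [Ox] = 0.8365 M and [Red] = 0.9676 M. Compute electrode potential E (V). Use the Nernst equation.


Apply the Nernst equation: E = E0 + (RT/nF)*ln([Ox]/[Red])
Step 1: RT/nF = 8.314*307/(3*96485) = 0.00881794 V
Step 2: [Ox]/[Red] = 0.8365/0.9676 = 0.86451
Step 3: ln(0.86451) = -0.145592
Step 4: correction = 0.00881794 * -0.145592 = -0.0013 V
E = -0.363 + -0.0013 = -0.3643 V

-0.3643 V


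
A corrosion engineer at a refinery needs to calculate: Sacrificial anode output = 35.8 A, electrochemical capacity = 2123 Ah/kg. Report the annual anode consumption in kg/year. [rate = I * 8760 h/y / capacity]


Annual consumption = current * hours per year / capacity
Rate = 35.8 * 8760 / 2123 = 147.7 kg/year

147.7 kg/year


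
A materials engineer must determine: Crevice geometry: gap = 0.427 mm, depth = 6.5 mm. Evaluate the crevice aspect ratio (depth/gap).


Aspect ratio = depth / gap
Ratio = 6.5 / 0.427 = 15.2

15.2


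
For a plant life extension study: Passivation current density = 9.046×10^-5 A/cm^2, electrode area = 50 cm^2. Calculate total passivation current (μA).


I = i_pass * A, then convert A → μA (×10^6)
I = 9.046×10^-5 * 50 * 10^6 = 4523.0 μA

4523.0 μA


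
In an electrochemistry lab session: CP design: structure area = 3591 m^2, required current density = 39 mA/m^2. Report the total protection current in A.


I = area * current density, then convert mA → A (÷1000)
I = 3591 * 39 / 1000 = 140.05 A

140.05 A


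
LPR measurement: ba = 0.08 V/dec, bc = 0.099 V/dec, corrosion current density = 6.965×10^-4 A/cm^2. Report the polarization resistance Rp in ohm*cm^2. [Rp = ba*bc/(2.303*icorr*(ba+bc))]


Apply the Stern-Geary equation: Rp = ba*bc / (2.303*icorr*(ba+bc))
ba*bc = 0.08*0.099 = 0.00792
ba+bc = 0.179; 2.303*icorr*(ba+bc) = 2.303*6.965×10^-4*0.179 = 2.8712307×10^-4
Rp = 0.00792 / 2.8712307×10^-4 = 27.58 ohm*cm^2

27.58 ohm*cm^2


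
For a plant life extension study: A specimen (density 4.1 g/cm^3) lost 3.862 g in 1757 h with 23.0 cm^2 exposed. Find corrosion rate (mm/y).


Apply the mm/y weight-loss relation: CR = 87600 * W / (D * A * T)
Numerator: 87600 * 3.862 = 338311.2
Denominator: 4.1 * 23.0 * 1757 = 165685.1
CR = 338311.2 / 165685.1 = 2.041893 mm/y

2.041893 mm/y


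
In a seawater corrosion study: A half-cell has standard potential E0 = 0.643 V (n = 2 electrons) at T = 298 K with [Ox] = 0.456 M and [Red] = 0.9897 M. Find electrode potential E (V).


Apply the Nernst equation: E = E0 + (RT/nF)*ln([Ox]/[Red])
Step 1: RT/nF = 8.314*298/(2*96485) = 0.01283916 V
Step 2: [Ox]/[Red] = 0.456/0.9897 = 0.460746
Step 3: ln(0.460746) = -0.774908
Step 4: correction = 0.01283916 * -0.774908 = -0.01 V
E = 0.643 + -0.01 = 0.633 V

0.633 V


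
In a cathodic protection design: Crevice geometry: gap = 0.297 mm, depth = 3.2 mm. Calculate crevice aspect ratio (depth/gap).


Aspect ratio = depth / gap
Ratio = 3.2 / 0.297 = 10.8

10.8


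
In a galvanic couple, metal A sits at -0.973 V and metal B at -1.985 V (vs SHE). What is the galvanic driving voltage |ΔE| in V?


Driving voltage is the absolute potential difference.
|ΔE| = |-0.973 − (-1.985)| = 1.012 V

1.012 V


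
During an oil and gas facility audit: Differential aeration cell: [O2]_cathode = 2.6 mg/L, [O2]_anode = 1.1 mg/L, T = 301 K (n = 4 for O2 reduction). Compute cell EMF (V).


Apply the Nernst concentration-cell relation: E = (RT/nF)*ln(C_cathode/C_anode)
RT/nF = 8.314*301/(4*96485) = 0.0064842 V
ln(2.6/1.1) = 0.8602
E = 0.0064842 * 0.8602 = 0.00558 V

0.00558 V


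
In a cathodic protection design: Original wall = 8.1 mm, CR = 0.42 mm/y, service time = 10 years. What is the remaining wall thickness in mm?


Remaining wall = original − CR × time
t = 8.1 − 0.42*10 = 8.1 − 4.2 = 3.9 mm

3.9 mm


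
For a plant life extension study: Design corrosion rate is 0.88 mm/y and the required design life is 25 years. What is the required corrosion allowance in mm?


Corrosion allowance = CR × design life
CA = 0.88 * 25 = 22.0 mm

22.0 mm


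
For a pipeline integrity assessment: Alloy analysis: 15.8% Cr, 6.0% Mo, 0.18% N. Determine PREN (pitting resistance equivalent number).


Apply the PREN formula: PREN = Cr + 3.3*Mo + 16*N
PREN = 15.8 + 3.3*6.0 + 16*0.18
PREN = 15.8 + 19.8 + 2.88 = 38.48

38.48


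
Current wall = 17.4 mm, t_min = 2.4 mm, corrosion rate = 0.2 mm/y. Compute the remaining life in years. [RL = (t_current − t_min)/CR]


Apply the remaining-life relation: RL = (t_current − t_min) / CR
RL = (17.4 − 2.4) / 0.2 = 15.0 / 0.2 = 75.0 years

75.0 years


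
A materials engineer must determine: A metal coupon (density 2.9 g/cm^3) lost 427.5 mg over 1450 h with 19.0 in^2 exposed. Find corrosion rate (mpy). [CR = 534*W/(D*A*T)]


Apply the mpy weight-loss relation: CR = 534 * W / (D * A * T)
Numerator: 534 * 427.5 = 228285.0
Denominator: 2.9 * 19.0 * 1450 = 79895.0
CR = 228285.0 / 79895.0 = 2.8573 mpy

2.8573 mpy


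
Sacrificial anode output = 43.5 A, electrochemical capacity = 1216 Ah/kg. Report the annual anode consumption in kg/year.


Annual consumption = current * hours per year / capacity
Rate = 43.5 * 8760 / 1216 = 313.4 kg/year

313.4 kg/year


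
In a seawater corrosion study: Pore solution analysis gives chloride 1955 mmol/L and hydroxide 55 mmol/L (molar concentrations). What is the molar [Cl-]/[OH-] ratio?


Threshold parameter = [Cl-] / [OH-] (molar basis; both in mmol/L, so units cancel)
Ratio = 1955 / 55 = 35.55

35.55


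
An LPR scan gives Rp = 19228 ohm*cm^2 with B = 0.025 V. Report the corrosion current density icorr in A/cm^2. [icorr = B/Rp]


Apply the Stern-Geary relation: icorr = B / Rp
icorr = 0.025 / 19228 = 1.3×10^-6 A/cm^2

1.3×10^-6 A/cm^2


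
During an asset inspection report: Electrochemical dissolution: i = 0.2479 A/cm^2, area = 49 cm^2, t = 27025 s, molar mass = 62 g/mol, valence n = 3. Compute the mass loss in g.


Apply Faraday's law: m = i*A*t*M / (n*F)
Total charge passed Q = i*A*t = 0.2479*49*27025 = 328275.3775 C
m = Q*M/(n*F) = 328275.3775*62/(3*96485) = 70.3152 g

70.3152 g


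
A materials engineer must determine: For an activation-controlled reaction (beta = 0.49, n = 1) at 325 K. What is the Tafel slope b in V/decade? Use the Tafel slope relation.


Apply the Tafel slope relation: b = 2.303*R*T/(beta*n*F)
Numerator: 2.303 * 8.314 * 325 = 6222.82
Denominator: 0.49 * 1 * 96485 = 47277.65
b = 6222.82 / 47277.65 = 0.1316 V/decade

0.1316 V/decade


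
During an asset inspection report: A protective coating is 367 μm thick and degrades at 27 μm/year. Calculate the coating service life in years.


Service life = thickness / degradation rate
Life = 367 / 27 = 13.6 years

13.6 years


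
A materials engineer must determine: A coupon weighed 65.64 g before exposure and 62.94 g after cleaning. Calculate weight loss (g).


Weight loss = initial − final
WL = 65.64 − 62.94 = 2.7 g

2.7 g


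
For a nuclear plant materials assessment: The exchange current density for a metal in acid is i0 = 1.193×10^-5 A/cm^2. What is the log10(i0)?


i0 = 1.193×10^-5 A/cm^2
log10(i0) = -4.923

-4.923


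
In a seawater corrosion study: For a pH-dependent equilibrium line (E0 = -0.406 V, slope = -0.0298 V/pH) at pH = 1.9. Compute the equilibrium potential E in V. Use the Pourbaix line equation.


Apply the Pourbaix line equation: E = E0 + slope*pH
E = -0.406 + (-0.0298)*1.9 = -0.406 + (-0.05662) = -0.46262 V
Rounded to 4 decimal places: E = -0.4626 V

-0.4626 V


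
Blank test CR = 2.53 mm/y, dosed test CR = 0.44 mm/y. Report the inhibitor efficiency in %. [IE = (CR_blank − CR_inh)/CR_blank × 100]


Apply the inhibitor-efficiency definition: IE = (CR_blank − CR_inh)/CR_blank × 100
IE = (2.53 − 0.44) / 2.53 × 100
IE = 2.09 / 2.53 × 100 = 82.6 %

82.6 %


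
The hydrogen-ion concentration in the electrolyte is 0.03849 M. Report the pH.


pH = −log10[H+]
pH = −log10(0.03849) = 1.41

1.41


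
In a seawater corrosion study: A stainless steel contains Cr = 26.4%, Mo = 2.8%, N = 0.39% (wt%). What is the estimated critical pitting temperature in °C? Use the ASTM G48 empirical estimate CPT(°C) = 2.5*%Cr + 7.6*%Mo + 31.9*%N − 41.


Apply the ASTM G48 empirical CPT estimate: CPT(°C) = 2.5*%Cr + 7.6*%Mo + 31.9*%N − 41
2.5*26.4 = 66; 7.6*2.8 = 21.28; 31.9*0.39 = 12.441
CPT = 66 + 21.28 + 12.441 − 41 = 58.721 °C
Rounded to 0.1 °C: CPT ≈ 58.7 °C

58.7 °C


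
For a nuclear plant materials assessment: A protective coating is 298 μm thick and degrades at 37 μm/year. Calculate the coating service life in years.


Service life = thickness / degradation rate
Life = 298 / 37 = 8.1 years

8.1 years


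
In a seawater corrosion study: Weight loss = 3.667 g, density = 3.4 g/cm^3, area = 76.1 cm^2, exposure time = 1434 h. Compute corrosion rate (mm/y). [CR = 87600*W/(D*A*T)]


Apply the mm/y weight-loss relation: CR = 87600 * W / (D * A * T)
Numerator: 87600 * 3.667 = 321229.2
Denominator: 3.4 * 76.1 * 1434 = 371033.16
CR = 321229.2 / 371033.16 = 0.86577 mm/y

0.86577 mm/y


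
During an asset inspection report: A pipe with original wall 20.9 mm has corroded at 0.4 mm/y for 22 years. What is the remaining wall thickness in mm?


Remaining wall = original − CR × time
t = 20.9 − 0.4*22 = 20.9 − 8.8 = 12.1 mm

12.1 mm


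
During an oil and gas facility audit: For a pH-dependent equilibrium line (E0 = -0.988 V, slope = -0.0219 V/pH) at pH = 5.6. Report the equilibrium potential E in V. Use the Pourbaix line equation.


Apply the Pourbaix line equation: E = E0 + slope*pH
E = -0.988 + (-0.0219)*5.6 = -0.988 + (-0.12264) = -1.11064 V
Rounded to 4 decimal places: E = -1.1106 V

-1.1106 V


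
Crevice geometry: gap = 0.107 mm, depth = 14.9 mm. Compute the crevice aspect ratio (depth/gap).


Aspect ratio = depth / gap
Ratio = 14.9 / 0.107 = 139.3

139.3


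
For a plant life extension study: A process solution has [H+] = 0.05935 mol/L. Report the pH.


pH = −log10[H+]
pH = −log10(0.05935) = 1.23

1.23


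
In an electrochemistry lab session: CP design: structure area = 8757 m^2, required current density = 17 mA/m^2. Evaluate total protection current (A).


I = area * current density, then convert mA → A (÷1000)
I = 8757 * 17 / 1000 = 148.87 A

148.87 A


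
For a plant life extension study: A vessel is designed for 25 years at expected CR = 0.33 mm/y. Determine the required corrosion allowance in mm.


Corrosion allowance = CR × design life
CA = 0.33 * 25 = 8.25 mm

8.25 mm


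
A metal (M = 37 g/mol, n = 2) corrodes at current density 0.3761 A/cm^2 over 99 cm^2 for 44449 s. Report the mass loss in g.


Apply Faraday's law: m = i*A*t*M / (n*F)
Total charge passed Q = i*A*t = 0.3761*99*44449 = 1655009.6211 C
m = Q*M/(n*F) = 1655009.6211*37/(2*96485) = 317.331 g

317.331 g


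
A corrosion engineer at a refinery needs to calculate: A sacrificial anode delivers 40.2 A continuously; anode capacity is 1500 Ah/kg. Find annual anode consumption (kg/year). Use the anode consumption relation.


Annual consumption = current * hours per year / capacity
Rate = 40.2 * 8760 / 1500 = 234.8 kg/year

234.8 kg/year


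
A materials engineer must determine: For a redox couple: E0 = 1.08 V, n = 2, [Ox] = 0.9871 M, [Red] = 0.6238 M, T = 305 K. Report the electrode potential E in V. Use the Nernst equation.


Apply the Nernst equation: E = E0 + (RT/nF)*ln([Ox]/[Red])
Step 1: RT/nF = 8.314*305/(2*96485) = 0.01314075 V
Step 2: [Ox]/[Red] = 0.9871/0.6238 = 1.582398
Step 3: ln(1.582398) = 0.458941
Step 4: correction = 0.01314075 * 0.458941 = 0.006 V
E = 1.08 + 0.006 = 1.086 V

1.086 V


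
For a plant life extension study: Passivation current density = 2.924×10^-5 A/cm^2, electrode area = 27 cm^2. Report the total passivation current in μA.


I = i_pass * A, then convert A → μA (×10^6)
I = 2.924×10^-5 * 27 * 10^6 = 789.48 μA

789.48 μA


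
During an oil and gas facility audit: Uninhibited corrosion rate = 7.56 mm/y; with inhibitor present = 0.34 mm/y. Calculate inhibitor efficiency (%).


Apply the inhibitor-efficiency definition: IE = (CR_blank − CR_inh)/CR_blank × 100
IE = (7.56 − 0.34) / 7.56 × 100
IE = 7.22 / 7.56 × 100 = 95.5 %

95.5 %


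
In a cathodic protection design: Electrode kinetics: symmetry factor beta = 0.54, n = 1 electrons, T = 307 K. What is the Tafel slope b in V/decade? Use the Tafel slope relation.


Apply the Tafel slope relation: b = 2.303*R*T/(beta*n*F)
Numerator: 2.303 * 8.314 * 307 = 5878.17
Denominator: 0.54 * 1 * 96485 = 52101.9
b = 5878.17 / 52101.9 = 0.1128 V/decade

0.1128 V/decade


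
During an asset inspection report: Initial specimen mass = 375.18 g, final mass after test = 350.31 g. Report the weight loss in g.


Weight loss = initial − final
WL = 375.18 − 350.31 = 24.87 g

24.87 g


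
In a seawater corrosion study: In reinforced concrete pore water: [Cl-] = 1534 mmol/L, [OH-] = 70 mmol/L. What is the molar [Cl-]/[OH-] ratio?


Threshold parameter = [Cl-] / [OH-] (molar basis; both in mmol/L, so units cancel)
Ratio = 1534 / 70 = 21.91

21.91


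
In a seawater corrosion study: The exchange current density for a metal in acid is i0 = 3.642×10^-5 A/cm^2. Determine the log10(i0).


i0 = 3.642×10^-5 A/cm^2
log10(i0) = -4.439

-4.439


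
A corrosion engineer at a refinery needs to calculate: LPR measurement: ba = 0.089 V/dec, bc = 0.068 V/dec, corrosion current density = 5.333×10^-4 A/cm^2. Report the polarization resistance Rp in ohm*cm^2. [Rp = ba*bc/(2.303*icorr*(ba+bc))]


Apply the Stern-Geary equation: Rp = ba*bc / (2.303*icorr*(ba+bc))
ba*bc = 0.089*0.068 = 0.006052
ba+bc = 0.157; 2.303*icorr*(ba+bc) = 2.303*5.333×10^-4*0.157 = 1.9282581×10^-4
Rp = 0.006052 / 1.9282581×10^-4 = 31.4 ohm*cm^2

31.4 ohm*cm^2


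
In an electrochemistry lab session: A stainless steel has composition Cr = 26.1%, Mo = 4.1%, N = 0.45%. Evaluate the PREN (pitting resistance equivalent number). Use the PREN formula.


Apply the PREN formula: PREN = Cr + 3.3*Mo + 16*N
PREN = 26.1 + 3.3*4.1 + 16*0.45
PREN = 26.1 + 13.53 + 7.2 = 46.83

46.83


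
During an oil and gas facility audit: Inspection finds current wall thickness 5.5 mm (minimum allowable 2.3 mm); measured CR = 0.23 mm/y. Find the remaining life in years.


Apply the remaining-life relation: RL = (t_current − t_min) / CR
RL = (5.5 − 2.3) / 0.23 = 3.2 / 0.23 = 13.9 years

13.9 years


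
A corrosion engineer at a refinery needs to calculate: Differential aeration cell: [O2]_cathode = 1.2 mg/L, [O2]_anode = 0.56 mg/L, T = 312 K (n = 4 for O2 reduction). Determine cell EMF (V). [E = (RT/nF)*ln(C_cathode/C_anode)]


Apply the Nernst concentration-cell relation: E = (RT/nF)*ln(C_cathode/C_anode)
RT/nF = 8.314*312/(4*96485) = 0.00672117 V
ln(1.2/0.56) = 0.76214
E = 0.00672117 * 0.76214 = 0.00512 V

0.00512 V


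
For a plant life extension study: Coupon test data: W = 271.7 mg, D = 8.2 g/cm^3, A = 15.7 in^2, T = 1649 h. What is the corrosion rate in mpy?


Apply the mpy weight-loss relation: CR = 534 * W / (D * A * T)
Numerator: 534 * 271.7 = 145087.8
Denominator: 8.2 * 15.7 * 1649 = 212292.26
CR = 145087.8 / 212292.26 = 0.6834 mpy

0.6834 mpy


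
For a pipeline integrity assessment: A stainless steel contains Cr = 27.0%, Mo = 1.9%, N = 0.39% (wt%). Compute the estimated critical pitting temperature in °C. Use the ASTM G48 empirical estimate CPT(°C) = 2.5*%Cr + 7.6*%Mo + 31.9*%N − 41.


Apply the ASTM G48 empirical CPT estimate: CPT(°C) = 2.5*%Cr + 7.6*%Mo + 31.9*%N − 41
2.5*27.0 = 67.5; 7.6*1.9 = 14.44; 31.9*0.39 = 12.441
CPT = 67.5 + 14.44 + 12.441 − 41 = 53.381 °C
Rounded to 0.1 °C: CPT ≈ 53.4 °C

53.4 °C


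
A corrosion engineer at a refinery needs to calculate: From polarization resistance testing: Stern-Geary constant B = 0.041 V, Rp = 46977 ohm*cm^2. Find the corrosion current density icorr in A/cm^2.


Apply the Stern-Geary relation: icorr = B / Rp
icorr = 0.041 / 46977 = 8.728×10^-7 A/cm^2

8.728×10^-7 A/cm^2


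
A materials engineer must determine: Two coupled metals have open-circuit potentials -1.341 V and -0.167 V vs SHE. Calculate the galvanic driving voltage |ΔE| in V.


Driving voltage is the absolute potential difference.
|ΔE| = |-1.341 − (-0.167)| = 1.174 V

1.174 V


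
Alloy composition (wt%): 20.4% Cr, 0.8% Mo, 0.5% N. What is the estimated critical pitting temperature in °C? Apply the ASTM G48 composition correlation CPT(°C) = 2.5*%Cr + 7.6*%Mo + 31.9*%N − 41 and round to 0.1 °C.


Apply the ASTM G48 empirical CPT estimate: CPT(°C) = 2.5*%Cr + 7.6*%Mo + 31.9*%N − 41
2.5*20.4 = 51; 7.6*0.8 = 6.08; 31.9*0.5 = 15.95
CPT = 51 + 6.08 + 15.95 − 41 = 32.03 °C
Rounded to 0.1 °C: CPT ≈ 32.0 °C

32.0 °C


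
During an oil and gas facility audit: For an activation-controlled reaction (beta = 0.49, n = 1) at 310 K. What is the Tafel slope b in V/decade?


Apply the Tafel slope relation: b = 2.303*R*T/(beta*n*F)
Numerator: 2.303 * 8.314 * 310 = 5935.61
Denominator: 0.49 * 1 * 96485 = 47277.65
b = 5935.61 / 47277.65 = 0.126 V/decade

0.126 V/decade


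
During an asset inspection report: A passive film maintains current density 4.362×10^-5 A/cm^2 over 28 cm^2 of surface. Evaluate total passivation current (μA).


I = i_pass * A, then convert A → μA (×10^6)
I = 4.362×10^-5 * 28 * 10^6 = 1221.36 μA

1221.36 μA


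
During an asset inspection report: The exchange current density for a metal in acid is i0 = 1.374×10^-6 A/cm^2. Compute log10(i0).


i0 = 1.374×10^-6 A/cm^2
log10(i0) = -5.862

-5.862


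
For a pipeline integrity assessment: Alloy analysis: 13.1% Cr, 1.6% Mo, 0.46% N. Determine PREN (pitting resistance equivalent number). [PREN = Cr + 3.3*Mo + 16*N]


Apply the PREN formula: PREN = Cr + 3.3*Mo + 16*N
PREN = 13.1 + 3.3*1.6 + 16*0.46
PREN = 13.1 + 5.28 + 7.36 = 25.74

25.74


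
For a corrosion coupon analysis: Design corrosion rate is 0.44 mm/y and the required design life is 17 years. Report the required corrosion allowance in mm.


Corrosion allowance = CR × design life
CA = 0.44 * 17 = 7.48 mm

7.48 mm


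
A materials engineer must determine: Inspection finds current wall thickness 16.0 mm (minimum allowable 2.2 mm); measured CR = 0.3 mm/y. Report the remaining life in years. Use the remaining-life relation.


Apply the remaining-life relation: RL = (t_current − t_min) / CR
RL = (16.0 − 2.2) / 0.3 = 13.8 / 0.3 = 46.0 years

46.0 years


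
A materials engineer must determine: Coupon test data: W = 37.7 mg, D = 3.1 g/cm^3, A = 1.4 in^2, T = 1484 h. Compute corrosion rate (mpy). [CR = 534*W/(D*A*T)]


Apply the mpy weight-loss relation: CR = 534 * W / (D * A * T)
Numerator: 534 * 37.7 = 20131.8
Denominator: 3.1 * 1.4 * 1484 = 6440.56
CR = 20131.8 / 6440.56 = 3.1258 mpy

3.1258 mpy


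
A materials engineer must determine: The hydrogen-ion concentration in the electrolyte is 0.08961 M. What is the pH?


pH = −log10[H+]
pH = −log10(0.08961) = 1.05

1.05


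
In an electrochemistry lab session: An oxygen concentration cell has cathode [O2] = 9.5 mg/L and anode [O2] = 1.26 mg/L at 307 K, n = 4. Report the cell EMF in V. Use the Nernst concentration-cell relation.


Apply the Nernst concentration-cell relation: E = (RT/nF)*ln(C_cathode/C_anode)
RT/nF = 8.314*307/(4*96485) = 0.00661346 V
ln(9.5/1.26) = 2.02018
E = 0.00661346 * 2.02018 = 0.01336 V

0.01336 V


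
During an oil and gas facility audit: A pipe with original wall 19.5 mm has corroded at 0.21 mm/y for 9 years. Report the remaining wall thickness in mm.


Remaining wall = original − CR × time
t = 19.5 − 0.21*9 = 19.5 − 1.89 = 17.61 mm

17.61 mm


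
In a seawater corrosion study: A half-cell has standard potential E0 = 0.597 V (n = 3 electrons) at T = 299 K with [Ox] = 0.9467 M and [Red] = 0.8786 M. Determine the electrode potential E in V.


Apply the Nernst equation: E = E0 + (RT/nF)*ln([Ox]/[Red])
Step 1: RT/nF = 8.314*299/(3*96485) = 0.00858816 V
Step 2: [Ox]/[Red] = 0.9467/0.8786 = 1.07751
Step 3: ln(1.07751) = 0.074653
Step 4: correction = 0.00858816 * 0.074653 = 0.001 V
E = 0.597 + 0.001 = 0.598 V

0.598 V


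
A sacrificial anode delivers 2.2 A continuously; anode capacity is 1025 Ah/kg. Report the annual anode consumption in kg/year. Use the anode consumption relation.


Annual consumption = current * hours per year / capacity
Rate = 2.2 * 8760 / 1025 = 18.8 kg/year

18.8 kg/year


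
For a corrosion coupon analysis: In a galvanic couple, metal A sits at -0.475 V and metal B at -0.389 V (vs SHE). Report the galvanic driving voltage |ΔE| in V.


Driving voltage is the absolute potential difference.
|ΔE| = |-0.475 − (-0.389)| = 0.086 V

0.086 V


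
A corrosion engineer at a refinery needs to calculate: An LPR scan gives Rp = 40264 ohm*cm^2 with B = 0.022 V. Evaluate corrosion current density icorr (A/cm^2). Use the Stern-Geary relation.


Apply the Stern-Geary relation: icorr = B / Rp
icorr = 0.022 / 40264 = 5.464×10^-7 A/cm^2

5.464×10^-7 A/cm^2


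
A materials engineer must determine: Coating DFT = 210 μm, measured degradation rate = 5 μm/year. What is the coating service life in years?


Service life = thickness / degradation rate
Life = 210 / 5 = 42.0 years

42.0 years


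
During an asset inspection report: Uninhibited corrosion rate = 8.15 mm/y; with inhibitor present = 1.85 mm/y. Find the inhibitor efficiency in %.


Apply the inhibitor-efficiency definition: IE = (CR_blank − CR_inh)/CR_blank × 100
IE = (8.15 − 1.85) / 8.15 × 100
IE = 6.3 / 8.15 × 100 = 77.3 %

77.3 %


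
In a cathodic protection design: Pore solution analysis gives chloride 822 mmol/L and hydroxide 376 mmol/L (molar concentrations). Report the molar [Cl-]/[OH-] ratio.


Threshold parameter = [Cl-] / [OH-] (molar basis; both in mmol/L, so units cancel)
Ratio = 822 / 376 = 2.19

2.19


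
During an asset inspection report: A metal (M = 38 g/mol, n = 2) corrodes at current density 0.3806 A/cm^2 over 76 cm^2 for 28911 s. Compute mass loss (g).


Apply Faraday's law: m = i*A*t*M / (n*F)
Total charge passed Q = i*A*t = 0.3806*76*28911 = 836268.0216 C
m = Q*M/(n*F) = 836268.0216*38/(2*96485) = 164.679 g

164.679 g


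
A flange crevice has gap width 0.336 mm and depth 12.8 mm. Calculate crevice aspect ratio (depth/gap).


Aspect ratio = depth / gap
Ratio = 12.8 / 0.336 = 38.1

38.1


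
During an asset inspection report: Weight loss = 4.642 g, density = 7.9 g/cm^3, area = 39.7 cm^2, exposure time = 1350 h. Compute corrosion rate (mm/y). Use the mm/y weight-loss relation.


Apply the mm/y weight-loss relation: CR = 87600 * W / (D * A * T)
Numerator: 87600 * 4.642 = 406639.2
Denominator: 7.9 * 39.7 * 1350 = 423400.5
CR = 406639.2 / 423400.5 = 0.96041 mm/y

0.96041 mm/y


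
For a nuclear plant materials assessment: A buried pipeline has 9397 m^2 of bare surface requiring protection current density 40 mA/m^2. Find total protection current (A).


I = area * current density, then convert mA → A (÷1000)
I = 9397 * 40 / 1000 = 375.88 A

375.88 A


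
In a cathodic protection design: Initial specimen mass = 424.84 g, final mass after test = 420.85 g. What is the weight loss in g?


Weight loss = initial − final
WL = 424.84 − 420.85 = 3.99 g

3.99 g


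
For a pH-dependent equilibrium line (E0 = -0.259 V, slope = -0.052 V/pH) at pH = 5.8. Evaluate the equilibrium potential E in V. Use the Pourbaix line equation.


Apply the Pourbaix line equation: E = E0 + slope*pH
E = -0.259 + (-0.052)*5.8 = -0.259 + (-0.3016) = -0.5606 V
Rounded to 4 decimal places: E = -0.5606 V

-0.5606 V


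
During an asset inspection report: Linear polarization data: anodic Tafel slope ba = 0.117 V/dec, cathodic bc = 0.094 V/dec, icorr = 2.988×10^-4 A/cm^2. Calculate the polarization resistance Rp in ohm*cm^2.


Apply the Stern-Geary equation: Rp = ba*bc / (2.303*icorr*(ba+bc))
ba*bc = 0.117*0.094 = 0.010998
ba+bc = 0.211; 2.303*icorr*(ba+bc) = 2.303*2.988×10^-4*0.211 = 1.4519678×10^-4
Rp = 0.010998 / 1.4519678×10^-4 = 75.7 ohm*cm^2

75.7 ohm*cm^2


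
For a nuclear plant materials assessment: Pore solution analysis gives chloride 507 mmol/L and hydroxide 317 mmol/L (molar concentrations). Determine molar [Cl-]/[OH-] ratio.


Threshold parameter = [Cl-] / [OH-] (molar basis; both in mmol/L, so units cancel)
Ratio = 507 / 317 = 1.6

1.6


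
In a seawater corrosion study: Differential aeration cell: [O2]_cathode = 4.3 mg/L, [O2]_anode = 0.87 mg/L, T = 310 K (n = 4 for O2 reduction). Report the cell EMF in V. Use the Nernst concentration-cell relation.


Apply the Nernst concentration-cell relation: E = (RT/nF)*ln(C_cathode/C_anode)
RT/nF = 8.314*310/(4*96485) = 0.00667808 V
ln(4.3/0.87) = 1.59788
E = 0.00667808 * 1.59788 = 0.01067 V

0.01067 V


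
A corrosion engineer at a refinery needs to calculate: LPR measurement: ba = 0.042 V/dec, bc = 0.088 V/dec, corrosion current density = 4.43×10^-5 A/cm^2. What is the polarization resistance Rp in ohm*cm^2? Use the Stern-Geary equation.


Apply the Stern-Geary equation: Rp = ba*bc / (2.303*icorr*(ba+bc))
ba*bc = 0.042*0.088 = 0.003696
ba+bc = 0.13; 2.303*icorr*(ba+bc) = 2.303*4.43×10^-5*0.13 = 1.3262977×10^-5
Rp = 0.003696 / 1.3262977×10^-5 = 278.7 ohm*cm^2

278.7 ohm*cm^2


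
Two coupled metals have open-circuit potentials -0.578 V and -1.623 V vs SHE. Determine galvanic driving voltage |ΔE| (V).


Driving voltage is the absolute potential difference.
|ΔE| = |-0.578 − (-1.623)| = 1.045 V

1.045 V


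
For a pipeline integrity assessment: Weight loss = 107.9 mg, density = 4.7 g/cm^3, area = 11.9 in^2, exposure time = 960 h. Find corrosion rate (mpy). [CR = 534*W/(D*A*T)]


Apply the mpy weight-loss relation: CR = 534 * W / (D * A * T)
Numerator: 534 * 107.9 = 57618.6
Denominator: 4.7 * 11.9 * 960 = 53692.8
CR = 57618.6 / 53692.8 = 1.073 mpy

1.073 mpy


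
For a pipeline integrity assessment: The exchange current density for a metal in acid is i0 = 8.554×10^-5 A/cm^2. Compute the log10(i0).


i0 = 8.554×10^-5 A/cm^2
log10(i0) = -4.068

-4.068


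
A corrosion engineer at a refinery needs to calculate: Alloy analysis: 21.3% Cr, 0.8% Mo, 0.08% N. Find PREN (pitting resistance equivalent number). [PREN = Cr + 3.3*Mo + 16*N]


Apply the PREN formula: PREN = Cr + 3.3*Mo + 16*N
PREN = 21.3 + 3.3*0.8 + 16*0.08
PREN = 21.3 + 2.64 + 1.28 = 25.22

25.22


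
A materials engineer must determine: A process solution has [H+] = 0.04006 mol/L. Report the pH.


pH = −log10[H+]
pH = −log10(0.04006) = 1.4

1.4


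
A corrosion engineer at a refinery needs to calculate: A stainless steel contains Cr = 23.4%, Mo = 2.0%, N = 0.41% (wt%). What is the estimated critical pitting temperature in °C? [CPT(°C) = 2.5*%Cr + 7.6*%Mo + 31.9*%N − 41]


Apply the ASTM G48 empirical CPT estimate: CPT(°C) = 2.5*%Cr + 7.6*%Mo + 31.9*%N − 41
2.5*23.4 = 58.5; 7.6*2.0 = 15.2; 31.9*0.41 = 13.079
CPT = 58.5 + 15.2 + 13.079 − 41 = 45.779 °C
Rounded to 0.1 °C: CPT ≈ 45.8 °C

45.8 °C


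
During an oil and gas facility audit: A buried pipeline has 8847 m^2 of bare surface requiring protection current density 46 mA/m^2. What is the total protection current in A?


I = area * current density, then convert mA → A (÷1000)
I = 8847 * 46 / 1000 = 406.96 A

406.96 A


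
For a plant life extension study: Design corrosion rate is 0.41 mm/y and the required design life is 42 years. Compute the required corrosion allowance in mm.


Corrosion allowance = CR × design life
CA = 0.41 * 42 = 17.22 mm

17.22 mm


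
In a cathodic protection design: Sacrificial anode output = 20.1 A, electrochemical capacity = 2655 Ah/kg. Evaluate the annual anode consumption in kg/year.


Annual consumption = current * hours per year / capacity
Rate = 20.1 * 8760 / 2655 = 66.3 kg/year

66.3 kg/year


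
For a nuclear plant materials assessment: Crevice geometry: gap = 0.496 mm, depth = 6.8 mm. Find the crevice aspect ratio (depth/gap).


Aspect ratio = depth / gap
Ratio = 6.8 / 0.496 = 13.7

13.7


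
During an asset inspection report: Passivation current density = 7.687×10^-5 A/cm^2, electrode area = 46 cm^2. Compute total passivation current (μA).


I = i_pass * A, then convert A → μA (×10^6)
I = 7.687×10^-5 * 46 * 10^6 = 3536.02 μA

3536.02 μA


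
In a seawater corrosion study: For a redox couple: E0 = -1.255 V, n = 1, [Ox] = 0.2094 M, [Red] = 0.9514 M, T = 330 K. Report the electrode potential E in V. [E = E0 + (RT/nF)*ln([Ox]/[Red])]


Apply the Nernst equation: E = E0 + (RT/nF)*ln([Ox]/[Red])
Step 1: RT/nF = 8.314*330/(1*96485) = 0.02843572 V
Step 2: [Ox]/[Red] = 0.2094/0.9514 = 0.220097
Step 3: ln(0.220097) = -1.513687
Step 4: correction = 0.02843572 * -1.513687 = -0.043 V
E = -1.255 + -0.043 = -1.298 V

-1.298 V


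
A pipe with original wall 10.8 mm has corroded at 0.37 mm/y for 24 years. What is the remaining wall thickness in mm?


Remaining wall = original − CR × time
t = 10.8 − 0.37*24 = 10.8 − 8.88 = 1.92 mm

1.92 mm


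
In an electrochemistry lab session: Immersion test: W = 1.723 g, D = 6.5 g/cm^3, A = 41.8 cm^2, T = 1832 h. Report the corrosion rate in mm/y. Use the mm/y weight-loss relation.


Apply the mm/y weight-loss relation: CR = 87600 * W / (D * A * T)
Numerator: 87600 * 1.723 = 150934.8
Denominator: 6.5 * 41.8 * 1832 = 497754.4
CR = 150934.8 / 497754.4 = 0.30323 mm/y

0.30323 mm/y


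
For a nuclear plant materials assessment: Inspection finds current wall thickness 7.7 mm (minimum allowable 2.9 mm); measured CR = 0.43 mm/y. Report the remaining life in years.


Apply the remaining-life relation: RL = (t_current − t_min) / CR
RL = (7.7 − 2.9) / 0.43 = 4.8 / 0.43 = 11.2 years

11.2 years


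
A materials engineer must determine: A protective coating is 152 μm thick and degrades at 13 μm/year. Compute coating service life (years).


Service life = thickness / degradation rate
Life = 152 / 13 = 11.7 years

11.7 years


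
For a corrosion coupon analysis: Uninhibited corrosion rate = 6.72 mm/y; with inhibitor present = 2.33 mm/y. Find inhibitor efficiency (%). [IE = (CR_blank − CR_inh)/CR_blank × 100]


Apply the inhibitor-efficiency definition: IE = (CR_blank − CR_inh)/CR_blank × 100
IE = (6.72 − 2.33) / 6.72 × 100
IE = 4.39 / 6.72 × 100 = 65.3 %

65.3 %


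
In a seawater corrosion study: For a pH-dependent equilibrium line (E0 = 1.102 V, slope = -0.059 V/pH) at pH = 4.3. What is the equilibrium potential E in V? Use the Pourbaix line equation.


Apply the Pourbaix line equation: E = E0 + slope*pH
E = 1.102 + (-0.059)*4.3 = 1.102 + (-0.2537) = 0.8483 V
Rounded to 4 decimal places: E = 0.8483 V

0.8483 V


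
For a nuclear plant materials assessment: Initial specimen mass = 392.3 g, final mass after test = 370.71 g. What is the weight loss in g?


Weight loss = initial − final
WL = 392.3 − 370.71 = 21.59 g

21.59 g


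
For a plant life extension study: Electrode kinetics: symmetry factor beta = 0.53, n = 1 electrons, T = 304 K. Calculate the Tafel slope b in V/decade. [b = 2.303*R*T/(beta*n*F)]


Apply the Tafel slope relation: b = 2.303*R*T/(beta*n*F)
Numerator: 2.303 * 8.314 * 304 = 5820.73
Denominator: 0.53 * 1 * 96485 = 51137.05
b = 5820.73 / 51137.05 = 0.1138 V/decade

0.1138 V/decade


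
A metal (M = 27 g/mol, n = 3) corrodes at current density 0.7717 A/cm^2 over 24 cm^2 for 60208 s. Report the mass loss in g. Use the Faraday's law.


Apply Faraday's law: m = i*A*t*M / (n*F)
Total charge passed Q = i*A*t = 0.7717*24*60208 = 1115100.3264 C
m = Q*M/(n*F) = 1115100.3264*27/(3*96485) = 104.01516 g

104.01516 g


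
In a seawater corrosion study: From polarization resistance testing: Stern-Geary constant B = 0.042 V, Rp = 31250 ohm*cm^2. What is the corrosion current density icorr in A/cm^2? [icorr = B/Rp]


Apply the Stern-Geary relation: icorr = B / Rp
icorr = 0.042 / 31250 = 1.344×10^-6 A/cm^2

1.344×10^-6 A/cm^2


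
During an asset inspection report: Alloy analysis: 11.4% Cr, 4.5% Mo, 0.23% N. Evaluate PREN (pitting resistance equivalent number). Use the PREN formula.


Apply the PREN formula: PREN = Cr + 3.3*Mo + 16*N
PREN = 11.4 + 3.3*4.5 + 16*0.23
PREN = 11.4 + 14.85 + 3.68 = 29.93

29.93


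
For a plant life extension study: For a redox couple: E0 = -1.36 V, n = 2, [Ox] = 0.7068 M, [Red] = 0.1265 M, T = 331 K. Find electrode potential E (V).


Apply the Nernst equation: E = E0 + (RT/nF)*ln([Ox]/[Red])
Step 1: RT/nF = 8.314*331/(2*96485) = 0.01426094 V
Step 2: [Ox]/[Red] = 0.7068/0.1265 = 5.587352
Step 3: ln(5.587352) = 1.720505
Step 4: correction = 0.01426094 * 1.720505 = 0.0245 V
E = -1.36 + 0.0245 = -1.3355 V

-1.3355 V


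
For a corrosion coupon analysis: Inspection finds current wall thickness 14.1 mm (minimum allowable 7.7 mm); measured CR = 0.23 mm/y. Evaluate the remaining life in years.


Apply the remaining-life relation: RL = (t_current − t_min) / CR
RL = (14.1 − 7.7) / 0.23 = 6.4 / 0.23 = 27.8 years

27.8 years


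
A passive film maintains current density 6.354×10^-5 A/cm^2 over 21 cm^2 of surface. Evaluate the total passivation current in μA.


I = i_pass * A, then convert A → μA (×10^6)
I = 6.354×10^-5 * 21 * 10^6 = 1334.34 μA

1334.34 μA


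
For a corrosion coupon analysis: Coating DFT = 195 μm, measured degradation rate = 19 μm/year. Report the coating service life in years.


Service life = thickness / degradation rate
Life = 195 / 19 = 10.3 years

10.3 years


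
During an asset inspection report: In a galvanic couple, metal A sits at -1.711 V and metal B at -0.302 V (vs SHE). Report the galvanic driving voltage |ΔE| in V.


Driving voltage is the absolute potential difference.
|ΔE| = |-1.711 − (-0.302)| = 1.409 V

1.409 V


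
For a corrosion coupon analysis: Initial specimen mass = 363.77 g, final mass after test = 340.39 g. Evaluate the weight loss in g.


Weight loss = initial − final
WL = 363.77 − 340.39 = 23.38 g

23.38 g


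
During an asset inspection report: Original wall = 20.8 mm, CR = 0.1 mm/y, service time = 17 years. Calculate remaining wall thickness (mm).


Remaining wall = original − CR × time
t = 20.8 − 0.1*17 = 20.8 − 1.7 = 19.1 mm

19.1 mm


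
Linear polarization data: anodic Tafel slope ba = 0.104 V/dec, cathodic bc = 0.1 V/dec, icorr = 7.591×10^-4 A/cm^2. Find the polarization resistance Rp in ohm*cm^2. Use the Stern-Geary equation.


Apply the Stern-Geary equation: Rp = ba*bc / (2.303*icorr*(ba+bc))
ba*bc = 0.104*0.1 = 0.0104
ba+bc = 0.204; 2.303*icorr*(ba+bc) = 2.303*7.591×10^-4*0.204 = 3.5663429×10^-4
Rp = 0.0104 / 3.5663429×10^-4 = 29.2 ohm*cm^2

29.2 ohm*cm^2


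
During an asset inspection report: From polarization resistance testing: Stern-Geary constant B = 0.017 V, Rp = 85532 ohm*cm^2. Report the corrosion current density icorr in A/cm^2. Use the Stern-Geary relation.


Apply the Stern-Geary relation: icorr = B / Rp
icorr = 0.017 / 85532 = 1.988×10^-7 A/cm^2

1.988×10^-7 A/cm^2


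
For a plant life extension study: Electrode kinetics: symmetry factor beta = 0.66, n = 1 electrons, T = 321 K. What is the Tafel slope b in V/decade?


Apply the Tafel slope relation: b = 2.303*R*T/(beta*n*F)
Numerator: 2.303 * 8.314 * 321 = 6146.23
Denominator: 0.66 * 1 * 96485 = 63680.1
b = 6146.23 / 63680.1 = 0.097 V/decade

0.097 V/decade
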